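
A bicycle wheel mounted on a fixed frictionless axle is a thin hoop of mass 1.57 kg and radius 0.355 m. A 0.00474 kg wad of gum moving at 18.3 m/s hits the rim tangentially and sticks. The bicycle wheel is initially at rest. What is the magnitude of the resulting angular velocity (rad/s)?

|ω_f| ≈ 0.155 rad/s

About the axle the impulsive forces during the collision are internal, so angular momentum about that axis is conserved.
I_p = (1.57)(0.355)² = 0.1979 kg·m². Taking the sense of the wad of gum's angular momentum as positive, L_{wad} = m v R = (0.00474)(18.3)(0.355) = 0.03079 kg·m²/s.
L_i = 0 + 0.03079 = 0.03079 kg·m²/s.
After sticking, I_f = I_p + m R² = 0.1979 + (0.00474)(0.355)² = 0.1985 kg·m².
ω_f = L_i / I_f = 0.03079 / 0.1985 = 0.1552 rad/s.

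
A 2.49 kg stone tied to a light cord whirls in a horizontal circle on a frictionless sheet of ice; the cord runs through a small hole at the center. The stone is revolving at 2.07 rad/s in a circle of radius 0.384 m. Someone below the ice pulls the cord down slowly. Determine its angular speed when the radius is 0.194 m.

ω₂ ≈ 8.11 rad/s

The constraining force is radial, so m r² ω about the center is conserved.
ω₂ = ω₁ (r₁/r₂)² = (2.07)(0.384/0.194)² = 8.110 rad/s.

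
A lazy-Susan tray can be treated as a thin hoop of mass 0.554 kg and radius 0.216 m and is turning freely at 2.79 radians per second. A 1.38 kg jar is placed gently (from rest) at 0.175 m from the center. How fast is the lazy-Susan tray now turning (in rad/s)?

The added mass arrives with no angular momentum about the center, and any external torque about the center is negligible, so the system's angular momentum is conserved.
I_p = (0.554)(0.216)² = 0.02585 kg·m².
Added inertia Σmr² = (1.38)(0.175)² = 0.04226 kg·m²; I_f = 0.02585 + 0.04226 = 0.06811 kg·m².
ω_f = I_p ω_i / I_f = (0.02585)(2.79) / 0.06811 = 1.059 rad/s.

ω_f ≈ 1.06 rad/s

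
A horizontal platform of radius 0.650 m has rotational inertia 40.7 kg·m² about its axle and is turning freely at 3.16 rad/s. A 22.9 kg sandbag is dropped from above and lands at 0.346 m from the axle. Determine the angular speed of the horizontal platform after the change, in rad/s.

The added mass arrives with no angular momentum about the axle, and any external torque about the axle is negligible, so the system's angular momentum is conserved.
Added inertia Σmr² = (22.9)(0.346)² = 2.741 kg·m²; I_f = 40.70 + 2.741 = 43.44 kg·m².
ω_f = I_p ω_i / I_f = (40.70)(3.16) / 43.44 = 2.961 rad/s.

ω_f ≈ 2.96 rad/s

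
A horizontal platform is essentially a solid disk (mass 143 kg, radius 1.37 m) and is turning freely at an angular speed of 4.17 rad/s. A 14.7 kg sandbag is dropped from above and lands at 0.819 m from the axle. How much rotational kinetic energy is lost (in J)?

The added mass arrives with no angular momentum about the axle, and any external torque about the axle is negligible, so the system's angular momentum is conserved.
I_p = ½(143)(1.37)² = 134.2 kg·m².
Added inertia Σmr² = (14.7)(0.819)² = 9.860 kg·m²; I_f = 134.2 + 9.860 = 144.1 kg·m².
ω_f = I_p ω_i / I_f = (134.2)(4.17) / 144.1 = 3.885 rad/s.
KE_i = ½(134.2)(4.170 rad/s)² = 1167 J; KE_f = ½(144.1)(3.885)² = 1087 J.

energy lost ≈ 79.9 J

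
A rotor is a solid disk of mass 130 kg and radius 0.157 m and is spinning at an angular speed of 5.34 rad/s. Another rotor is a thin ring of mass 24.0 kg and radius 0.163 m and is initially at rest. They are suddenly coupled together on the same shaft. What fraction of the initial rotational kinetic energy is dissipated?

fraction ≈ 0.285

The coupling torques are internal; angular momentum about the shared axis is conserved.
Moments of inertia: I_A = ½(130)(0.157)² = 1.602 kg·m²; I_B = (24.0)(0.163)² = 0.6377 kg·m².
Taking A's sense as positive: L = (1.602)(5.34) = 8.556 kg·m²·rad/s.
Combined I = 1.602 + 0.6377 = 2.240 kg·m².
ω_f = L / I = 8.556 / 2.240 = 3.820 rad/s.
KE_i = ½ΣIω² = 22.84 J; KE_f = ½(2.240)(3.820)² = 16.34 J.
Fraction dissipated = (KE_i − KE_f)/KE_i = 0.2847.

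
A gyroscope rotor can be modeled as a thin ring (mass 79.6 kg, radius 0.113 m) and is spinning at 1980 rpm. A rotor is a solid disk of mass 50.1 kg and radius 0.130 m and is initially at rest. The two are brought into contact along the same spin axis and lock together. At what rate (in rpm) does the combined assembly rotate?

|ω_f| ≈ 1400 rpm

No external torque acts about the common axis, so total angular momentum is conserved.
Moments of inertia: I_A = (79.6)(0.113)² = 1.016 kg·m²; I_B = ½(50.1)(0.130)² = 0.4233 kg·m².
Taking A's sense as positive: L = (1.016)(1980) = 2012 kg·m²·rpm.
Combined I = 1.016 + 0.4233 = 1.440 kg·m².
ω_f = L / I = 2012 / 1.440 = 1398 rpm.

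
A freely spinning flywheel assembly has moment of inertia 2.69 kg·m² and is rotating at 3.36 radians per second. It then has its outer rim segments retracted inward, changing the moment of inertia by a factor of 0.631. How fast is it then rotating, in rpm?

ω₂ ≈ 50.8 rpm

With no external torque about the axis, L is conserved: I₁ω₁ = I₂ω₂.
I₂ = 0.631 × 2.69 = 1.697 kg·m².
ω₂ = I₁ω₁ / I₂ = (2.690)(3.36 rad/s) / (1.697) = 5.325 rad/s = 50.85 rpm.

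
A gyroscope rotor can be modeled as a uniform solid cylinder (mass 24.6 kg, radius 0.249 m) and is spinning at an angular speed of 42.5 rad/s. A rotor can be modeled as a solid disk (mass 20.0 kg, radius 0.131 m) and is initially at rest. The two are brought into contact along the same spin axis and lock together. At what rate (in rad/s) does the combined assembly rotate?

No external torque acts about the common axis, so total angular momentum is conserved.
Moments of inertia: I_A = ½(24.6)(0.249)² = 0.7626 kg·m²; I_B = ½(20.0)(0.131)² = 0.1716 kg·m².
Taking A's sense as positive: L = (0.7626)(42.5) = 32.41 kg·m²·rad/s.
Combined I = 0.7626 + 0.1716 = 0.9342 kg·m².
ω_f = L / I = 32.41 / 0.9342 = 34.69 rad/s.

|ω_f| ≈ 34.7 rad/s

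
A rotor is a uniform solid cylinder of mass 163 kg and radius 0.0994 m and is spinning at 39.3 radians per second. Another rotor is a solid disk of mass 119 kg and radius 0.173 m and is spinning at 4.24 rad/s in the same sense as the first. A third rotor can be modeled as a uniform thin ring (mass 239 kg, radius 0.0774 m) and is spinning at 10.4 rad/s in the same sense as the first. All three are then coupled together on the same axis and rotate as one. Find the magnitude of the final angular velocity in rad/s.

The coupling torques are internal; angular momentum about the shared axis is conserved.
Moments of inertia: I_A = ½(163)(0.0994)² = 0.8052 kg·m²; I_B = ½(119)(0.173)² = 1.781 kg·m²; I_C = (239)(0.0774)² = 1.432 kg·m².
Taking A's sense as positive: L = (0.8052)(39.3) + (1.781)(4.24) + (1.432)(10.4) = 54.09 kg·m²·rad/s.
Combined I = 0.8052 + 1.781 + 1.432 = 4.018 kg·m².
ω_f = L / I = 54.09 / 4.018 = 13.46 rad/s.

|ω_f| ≈ 13.5 rad/s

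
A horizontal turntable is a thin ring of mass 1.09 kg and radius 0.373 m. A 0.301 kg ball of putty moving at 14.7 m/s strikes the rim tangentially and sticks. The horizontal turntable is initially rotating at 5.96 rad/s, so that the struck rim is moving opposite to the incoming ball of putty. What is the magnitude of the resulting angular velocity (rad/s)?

The axle reaction passes through the axle and exerts no torque about it; angular momentum about the axle is conserved through the impact.
I_p = (1.09)(0.373)² = 0.1517 kg·m². Taking the sense of the ball of putty's angular momentum as positive, L_{ball} = m v R = (0.301)(14.7)(0.373) = 1.650 kg·m²/s.
L_i = −I_p ω_p + m v R = −(0.1517)(5.96) + 1.650 = 0.7466 kg·m²/s.
After sticking, I_f = I_p + m R² = 0.1517 + (0.301)(0.373)² = 0.1935 kg·m².
ω_f = L_i / I_f = 0.7466 / 0.1935 = 3.858 rad/s.

|ω_f| ≈ 3.86 rad/s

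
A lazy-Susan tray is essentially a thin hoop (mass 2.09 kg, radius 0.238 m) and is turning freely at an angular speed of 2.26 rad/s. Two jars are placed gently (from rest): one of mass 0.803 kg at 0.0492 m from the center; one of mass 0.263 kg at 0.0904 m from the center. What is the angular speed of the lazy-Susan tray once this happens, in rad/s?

The added mass arrives with no angular momentum about the center, and any external torque about the center is negligible, so the system's angular momentum is conserved.
I_p = (2.09)(0.238)² = 0.1184 kg·m².
Added inertia Σmr² = (0.803)(0.0492)² + (0.263)(0.0904)² = 0.004093 kg·m²; I_f = 0.1184 + 0.004093 = 0.1225 kg·m².
ω_f = I_p ω_i / I_f = (0.1184)(2.26) / 0.1225 = 2.184 rad/s.

ω_f ≈ 2.18 rad/s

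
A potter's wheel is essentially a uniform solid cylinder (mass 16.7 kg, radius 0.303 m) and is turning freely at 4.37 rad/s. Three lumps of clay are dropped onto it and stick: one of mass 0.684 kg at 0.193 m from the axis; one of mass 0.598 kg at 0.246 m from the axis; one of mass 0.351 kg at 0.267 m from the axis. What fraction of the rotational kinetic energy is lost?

The added mass arrives with no angular momentum about the axis, and any external torque about the axis is negligible, so the system's angular momentum is conserved.
I_p = ½(16.7)(0.303)² = 0.7666 kg·m².
Added inertia Σmr² = (0.684)(0.193)² + (0.598)(0.246)² + (0.351)(0.267)² = 0.08669 kg·m²; I_f = 0.7666 + 0.08669 = 0.8533 kg·m².
ω_f = I_p ω_i / I_f = (0.7666)(4.37) / 0.8533 = 3.926 rad/s.
KE_i = ½(0.7666)(4.370 rad/s)² = 7.320 J; KE_f = ½(0.8533)(3.926)² = 6.576 J.
Fraction lost = 0.1016.

fraction ≈ 0.102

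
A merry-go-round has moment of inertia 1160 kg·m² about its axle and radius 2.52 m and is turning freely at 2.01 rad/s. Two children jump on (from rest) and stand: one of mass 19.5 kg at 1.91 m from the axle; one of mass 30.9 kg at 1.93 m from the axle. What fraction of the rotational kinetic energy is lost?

The added mass arrives with no angular momentum about the axle, and any external torque about the axle is negligible, so the system's angular momentum is conserved.
Added inertia Σmr² = (19.5)(1.91)² + (30.9)(1.93)² = 186.2 kg·m²; I_f = 1160 + 186.2 = 1346 kg·m².
ω_f = I_p ω_i / I_f = (1160)(2.01) / 1346 = 1.732 rad/s.
KE_i = ½(1160)(2.010 rad/s)² = 2343 J; KE_f = ½(1346)(1.732)² = 2019 J.
Fraction lost = 0.1383.

fraction ≈ 0.138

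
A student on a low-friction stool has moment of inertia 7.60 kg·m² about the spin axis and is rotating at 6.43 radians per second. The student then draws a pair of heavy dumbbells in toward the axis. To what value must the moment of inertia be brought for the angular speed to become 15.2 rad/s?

I₂ ≈ 3.21 kg·m²

Angular momentum about the spin axis is conserved since the torque about it is zero.
I₂ = I₁ω₁ / ω₂ = (7.60)(6.43) / (15.2) = 3.215 kg·m².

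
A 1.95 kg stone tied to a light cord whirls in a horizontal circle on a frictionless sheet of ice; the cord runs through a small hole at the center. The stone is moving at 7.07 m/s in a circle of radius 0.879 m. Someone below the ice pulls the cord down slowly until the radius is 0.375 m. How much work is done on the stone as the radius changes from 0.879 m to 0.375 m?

The only horizontal force on the mass is along the cord (radial), so it exerts no torque about the hole and angular momentum m v r is conserved.
v₂ = v₁ r₁ / r₂ = (7.07)(0.879) / (0.375) = 16.57 m/s.
W = ΔKE = ½m(v₂² − v₁²) = 219.0 J.

W ≈ 219 J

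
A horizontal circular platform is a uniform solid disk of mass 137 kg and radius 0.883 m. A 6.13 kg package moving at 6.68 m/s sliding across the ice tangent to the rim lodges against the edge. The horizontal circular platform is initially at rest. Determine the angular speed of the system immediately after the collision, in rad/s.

|ω_f| ≈ 0.621 rad/s

About the central axle the impulsive forces during the collision are internal, so angular momentum about that axis is conserved.
I_p = ½(137)(0.883)² = 53.41 kg·m². Taking the sense of the package's angular momentum as positive, L_{package} = m v R = (6.13)(6.68)(0.883) = 36.16 kg·m²/s.
L_i = 0 + 36.16 = 36.16 kg·m²/s.
After sticking, I_f = I_p + m R² = 53.41 + (6.13)(0.883)² = 58.19 kg·m².
ω_f = L_i / I_f = 36.16 / 58.19 = 0.6214 rad/s.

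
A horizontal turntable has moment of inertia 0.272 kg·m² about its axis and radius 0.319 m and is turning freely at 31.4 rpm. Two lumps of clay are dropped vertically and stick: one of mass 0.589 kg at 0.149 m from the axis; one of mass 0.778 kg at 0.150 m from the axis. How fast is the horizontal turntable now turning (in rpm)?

No external torque acts about the axis; L_before = L_after.
Added inertia Σmr² = (0.589)(0.149)² + (0.778)(0.150)² = 0.03058 kg·m²; I_f = 0.2720 + 0.03058 = 0.3026 kg·m².
ω_f = I_p ω_i / I_f = (0.2720)(31.4) / 0.3026 = 28.23 rpm.

ω_f ≈ 28.2 rpm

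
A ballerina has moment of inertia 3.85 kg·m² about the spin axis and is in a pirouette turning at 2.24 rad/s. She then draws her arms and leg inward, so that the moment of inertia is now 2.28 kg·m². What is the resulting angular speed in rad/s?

ω₂ ≈ 3.78 rad/s

No external torque acts about the spin axis, so angular momentum is conserved.
ω₂ = I₁ω₁ / I₂ = (3.850)(2.24 rad/s) / (2.280) = 3.782 rad/s.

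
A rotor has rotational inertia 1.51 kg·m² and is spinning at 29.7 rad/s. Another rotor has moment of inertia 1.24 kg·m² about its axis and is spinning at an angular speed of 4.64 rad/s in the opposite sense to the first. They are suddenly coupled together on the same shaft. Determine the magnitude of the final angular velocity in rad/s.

|ω_f| ≈ 14.2 rad/s

The coupling torques are internal; angular momentum about the shared axis is conserved.
Taking A's sense as positive: L = (1.510)(29.7) − (1.240)(4.64) = 39.09 kg·m²·rad/s.
Combined I = 1.510 + 1.240 = 2.750 kg·m².
ω_f = L / I = 39.09 / 2.750 = 14.22 rad/s.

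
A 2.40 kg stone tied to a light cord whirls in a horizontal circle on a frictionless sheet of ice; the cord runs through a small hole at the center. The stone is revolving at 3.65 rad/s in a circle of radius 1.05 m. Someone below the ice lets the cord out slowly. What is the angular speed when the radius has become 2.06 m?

ω₂ ≈ 0.948 rad/s

The constraining force is radial, so m r² ω about the center is conserved.
ω₂ = ω₁ (r₁/r₂)² = (3.65)(1.05/2.06)² = 0.9483 rad/s.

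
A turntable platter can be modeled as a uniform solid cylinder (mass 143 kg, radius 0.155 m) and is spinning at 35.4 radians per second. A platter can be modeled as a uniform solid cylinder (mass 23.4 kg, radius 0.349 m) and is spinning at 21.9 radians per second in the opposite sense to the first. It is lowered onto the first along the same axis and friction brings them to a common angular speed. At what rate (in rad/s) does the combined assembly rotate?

The coupling torques are internal; angular momentum about the shared axis is conserved.
Moments of inertia: I_A = ½(143)(0.155)² = 1.718 kg·m²; I_B = ½(23.4)(0.349)² = 1.425 kg·m².
Taking A's sense as positive: L = (1.718)(35.4) − (1.425)(21.9) = 29.60 kg·m²·rad/s.
Combined I = 1.718 + 1.425 = 3.143 kg·m².
ω_f = L / I = 29.60 / 3.143 = 9.418 rad/s.

|ω_f| ≈ 9.42 rad/s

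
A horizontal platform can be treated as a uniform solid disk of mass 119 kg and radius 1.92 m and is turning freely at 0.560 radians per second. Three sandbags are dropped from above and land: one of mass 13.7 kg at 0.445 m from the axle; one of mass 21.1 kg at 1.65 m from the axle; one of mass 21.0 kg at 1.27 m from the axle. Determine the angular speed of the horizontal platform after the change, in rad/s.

ω_f ≈ 0.392 rad/s

No external torque acts about the axle; L_before = L_after.
I_p = ½(119)(1.92)² = 219.3 kg·m².
Added inertia Σmr² = (13.7)(0.445)² + (21.1)(1.65)² + (21.0)(1.27)² = 94.03 kg·m²; I_f = 219.3 + 94.03 = 313.4 kg·m².
ω_f = I_p ω_i / I_f = (219.3)(0.560) / 313.4 = 0.3920 rad/s.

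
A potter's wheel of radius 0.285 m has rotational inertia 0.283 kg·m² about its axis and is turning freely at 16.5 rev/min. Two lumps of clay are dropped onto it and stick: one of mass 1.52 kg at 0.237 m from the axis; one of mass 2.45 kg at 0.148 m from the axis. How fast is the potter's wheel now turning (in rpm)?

The added mass arrives with no angular momentum about the axis, and any external torque about the axis is negligible, so the system's angular momentum is conserved.
Added inertia Σmr² = (1.52)(0.237)² + (2.45)(0.148)² = 0.1390 kg·m²; I_f = 0.2830 + 0.1390 = 0.4220 kg·m².
ω_f = I_p ω_i / I_f = (0.2830)(16.5) / 0.4220 = 11.06 rpm.

ω_f ≈ 11.1 rpm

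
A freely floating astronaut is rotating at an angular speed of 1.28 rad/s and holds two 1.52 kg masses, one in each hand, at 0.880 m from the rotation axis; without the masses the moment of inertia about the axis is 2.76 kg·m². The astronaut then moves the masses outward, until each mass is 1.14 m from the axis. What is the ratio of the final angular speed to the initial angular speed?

ω₂/ω₁ ≈ 0.762

With no external torque about the axis, L is conserved: I₁ω₁ = I₂ω₂.
I₁ = 2.76 + 2(1.52)(0.880)² = 5.114 kg·m²; I₂ = 2.76 + 2(1.52)(1.14)² = 6.711 kg·m².
ω₂/ω₁ = I₁/I₂ = 5.114 / 6.711 = 0.7621.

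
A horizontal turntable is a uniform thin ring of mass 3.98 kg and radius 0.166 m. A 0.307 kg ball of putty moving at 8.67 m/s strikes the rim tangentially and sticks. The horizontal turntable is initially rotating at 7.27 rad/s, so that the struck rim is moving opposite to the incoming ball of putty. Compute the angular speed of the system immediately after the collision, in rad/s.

The axle reaction passes through the axle and exerts no torque about it; angular momentum about the axle is conserved through the impact.
I_p = (3.98)(0.166)² = 0.1097 kg·m². Taking the sense of the ball of putty's angular momentum as positive, L_{ball} = m v R = (0.307)(8.67)(0.166) = 0.4418 kg·m²/s.
L_i = −I_p ω_p + m v R = −(0.1097)(7.27) + 0.4418 = -0.3555 kg·m²/s.
After sticking, I_f = I_p + m R² = 0.1097 + (0.307)(0.166)² = 0.1181 kg·m².
ω_f = L_i / I_f = -0.3555 / 0.1181 = -3.009 rad/s.

|ω_f| ≈ 3.01 rad/s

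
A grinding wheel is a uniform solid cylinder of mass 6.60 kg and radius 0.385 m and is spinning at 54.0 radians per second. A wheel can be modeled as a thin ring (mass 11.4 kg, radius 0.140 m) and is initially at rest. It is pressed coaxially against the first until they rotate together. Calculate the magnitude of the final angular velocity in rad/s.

No external torque acts about the common axis, so total angular momentum is conserved.
Moments of inertia: I_A = ½(6.60)(0.385)² = 0.4891 kg·m²; I_B = (11.4)(0.140)² = 0.2234 kg·m².
Taking A's sense as positive: L = (0.4891)(54.0) = 26.41 kg·m²·rad/s.
Combined I = 0.4891 + 0.2234 = 0.7126 kg·m².
ω_f = L / I = 26.41 / 0.7126 = 37.07 rad/s.

|ω_f| ≈ 37.1 rad/s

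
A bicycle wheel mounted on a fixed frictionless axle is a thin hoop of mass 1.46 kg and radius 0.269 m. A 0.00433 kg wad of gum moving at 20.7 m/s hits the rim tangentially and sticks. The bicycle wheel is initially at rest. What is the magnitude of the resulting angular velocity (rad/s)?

The axle reaction passes through the axle and exerts no torque about it; angular momentum about the axle is conserved through the impact.
I_p = (1.46)(0.269)² = 0.1056 kg·m². Taking the sense of the wad of gum's angular momentum as positive, L_{wad} = m v R = (0.00433)(20.7)(0.269) = 0.02411 kg·m²/s.
L_i = 0 + 0.02411 = 0.02411 kg·m²/s.
After sticking, I_f = I_p + m R² = 0.1056 + (0.00433)(0.269)² = 0.1060 kg·m².
ω_f = L_i / I_f = 0.02411 / 0.1060 = 0.2275 rad/s.

|ω_f| ≈ 0.228 rad/s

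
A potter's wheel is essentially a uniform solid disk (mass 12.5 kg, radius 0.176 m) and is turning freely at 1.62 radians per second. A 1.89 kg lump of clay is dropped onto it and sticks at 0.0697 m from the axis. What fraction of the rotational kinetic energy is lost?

fraction ≈ 0.0453

No external torque acts about the axis; L_before = L_after.
I_p = ½(12.5)(0.176)² = 0.1936 kg·m².
Added inertia Σmr² = (1.89)(0.0697)² = 0.009182 kg·m²; I_f = 0.1936 + 0.009182 = 0.2028 kg·m².
ω_f = I_p ω_i / I_f = (0.1936)(1.62) / 0.2028 = 1.547 rad/s.
KE_i = ½(0.1936)(1.620 rad/s)² = 0.2540 J; KE_f = ½(0.2028)(1.547)² = 0.2425 J.
Fraction lost = 0.04528.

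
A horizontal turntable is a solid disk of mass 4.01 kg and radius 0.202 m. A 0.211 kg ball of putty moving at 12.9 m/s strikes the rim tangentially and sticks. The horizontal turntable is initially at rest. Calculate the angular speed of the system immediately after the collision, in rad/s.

The axle reaction passes through the axle and exerts no torque about it; angular momentum about the axle is conserved through the impact.
I_p = ½(4.01)(0.202)² = 0.08181 kg·m². Taking the sense of the ball of putty's angular momentum as positive, L_{ball} = m v R = (0.211)(12.9)(0.202) = 0.5498 kg·m²/s.
L_i = 0 + 0.5498 = 0.5498 kg·m²/s.
After sticking, I_f = I_p + m R² = 0.08181 + (0.211)(0.202)² = 0.09042 kg·m².
ω_f = L_i / I_f = 0.5498 / 0.09042 = 6.081 rad/s.

|ω_f| ≈ 6.08 rad/s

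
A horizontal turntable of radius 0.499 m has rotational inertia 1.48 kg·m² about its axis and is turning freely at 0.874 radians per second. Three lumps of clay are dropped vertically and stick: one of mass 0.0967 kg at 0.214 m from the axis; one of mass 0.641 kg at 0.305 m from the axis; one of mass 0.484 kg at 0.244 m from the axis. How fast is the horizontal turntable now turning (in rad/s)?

No external torque acts about the axis; L_before = L_after.
Added inertia Σmr² = (0.0967)(0.214)² + (0.641)(0.305)² + (0.484)(0.244)² = 0.09287 kg·m²; I_f = 1.480 + 0.09287 = 1.573 kg·m².
ω_f = I_p ω_i / I_f = (1.480)(0.874) / 1.573 = 0.8224 rad/s.

ω_f ≈ 0.822 rad/s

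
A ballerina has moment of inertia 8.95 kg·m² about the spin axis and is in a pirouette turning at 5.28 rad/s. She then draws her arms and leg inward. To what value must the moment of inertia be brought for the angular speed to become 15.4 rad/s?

With no external torque about the axis, L is conserved: I₁ω₁ = I₂ω₂.
I₂ = I₁ω₁ / ω₂ = (8.95)(5.28) / (15.4) = 3.069 kg·m².

I₂ ≈ 3.07 kg·m²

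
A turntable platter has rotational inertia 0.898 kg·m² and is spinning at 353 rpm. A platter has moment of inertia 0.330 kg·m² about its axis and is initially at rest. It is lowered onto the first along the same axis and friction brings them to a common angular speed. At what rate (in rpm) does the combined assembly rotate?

|ω_f| ≈ 258 rpm

The coupling torques are internal; angular momentum about the shared axis is conserved.
Taking A's sense as positive: L = (0.8980)(353) = 317.0 kg·m²·rpm.
Combined I = 0.8980 + 0.3300 = 1.228 kg·m².
ω_f = L / I = 317.0 / 1.228 = 258.1 rpm.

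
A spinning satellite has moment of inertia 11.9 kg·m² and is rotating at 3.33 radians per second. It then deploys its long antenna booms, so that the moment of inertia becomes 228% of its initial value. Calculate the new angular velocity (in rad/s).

With no external torque about the axis, L is conserved: I₁ω₁ = I₂ω₂.
I₂ = 2.28 × 11.9 = 27.13 kg·m².
ω₂ = I₁ω₁ / I₂ = (11.90)(3.33 rad/s) / (27.13) = 1.461 rad/s.

ω₂ ≈ 1.46 rad/s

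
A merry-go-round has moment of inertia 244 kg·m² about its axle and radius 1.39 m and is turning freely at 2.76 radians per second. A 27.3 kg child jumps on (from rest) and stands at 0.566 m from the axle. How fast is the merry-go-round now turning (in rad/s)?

No external torque acts about the axle; L_before = L_after.
Added inertia Σmr² = (27.3)(0.566)² = 8.746 kg·m²; I_f = 244.0 + 8.746 = 252.7 kg·m².
ω_f = I_p ω_i / I_f = (244.0)(2.76) / 252.7 = 2.664 rad/s.

ω_f ≈ 2.66 rad/s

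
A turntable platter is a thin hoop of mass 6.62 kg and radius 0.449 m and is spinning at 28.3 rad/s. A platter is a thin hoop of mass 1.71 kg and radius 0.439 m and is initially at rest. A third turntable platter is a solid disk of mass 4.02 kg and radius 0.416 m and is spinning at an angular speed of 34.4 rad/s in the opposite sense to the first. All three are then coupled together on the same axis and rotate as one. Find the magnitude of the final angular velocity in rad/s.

|ω_f| ≈ 12.8 rad/s

The coupling torques are internal; angular momentum about the shared axis is conserved.
Moments of inertia: I_A = (6.62)(0.449)² = 1.335 kg·m²; I_B = (1.71)(0.439)² = 0.3296 kg·m²; I_C = ½(4.02)(0.416)² = 0.3478 kg·m².
Taking A's sense as positive: L = (1.335)(28.3) − (0.3478)(34.4) = 25.80 kg·m²·rad/s.
Combined I = 1.335 + 0.3296 + 0.3478 = 2.012 kg·m².
ω_f = L / I = 25.80 / 2.012 = 12.82 rad/s.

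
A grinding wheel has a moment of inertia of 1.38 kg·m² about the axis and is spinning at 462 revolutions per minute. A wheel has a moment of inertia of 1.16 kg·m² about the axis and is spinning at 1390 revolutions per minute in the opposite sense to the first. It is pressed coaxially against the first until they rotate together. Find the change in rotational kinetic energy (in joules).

ΔKE ≈ -11900 J

The coupling torques are internal; angular momentum about the shared axis is conserved.
Taking A's sense as positive: L = (1.380)(462) − (1.160)(1390) = -974.8 kg·m²·rpm.
Combined I = 1.380 + 1.160 = 2.540 kg·m².
ω_f = L / I = -974.8 / 2.540 = -383.8 rpm.
KE_i = ½ΣIω² = 13900 J; KE_f = ½(2.540)(40.19)² = 2051 J.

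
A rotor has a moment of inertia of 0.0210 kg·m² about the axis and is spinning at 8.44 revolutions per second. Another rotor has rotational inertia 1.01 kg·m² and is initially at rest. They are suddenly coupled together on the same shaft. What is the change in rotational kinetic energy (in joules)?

The coupling torques are internal; angular momentum about the shared axis is conserved.
Taking A's sense as positive: L = (0.02100)(8.44) = 0.1772 kg·m²·rev/s.
Combined I = 0.02100 + 1.010 = 1.031 kg·m².
ω_f = L / I = 0.1772 / 1.031 = 0.1719 rev/s.
KE_i = ½ΣIω² = 29.53 J; KE_f = ½(1.031)(1.080)² = 0.6014 J.

ΔKE ≈ -28.9 J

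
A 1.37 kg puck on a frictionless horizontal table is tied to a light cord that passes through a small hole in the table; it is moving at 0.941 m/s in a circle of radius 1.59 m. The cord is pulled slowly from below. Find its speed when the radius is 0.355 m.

Central (radial) force ⇒ zero torque about the center ⇒ m v r is constant.
v₂ = v₁ r₁ / r₂ = (0.941)(1.59) / (0.355) = 4.215 m/s.

v₂ ≈ 4.21 m/s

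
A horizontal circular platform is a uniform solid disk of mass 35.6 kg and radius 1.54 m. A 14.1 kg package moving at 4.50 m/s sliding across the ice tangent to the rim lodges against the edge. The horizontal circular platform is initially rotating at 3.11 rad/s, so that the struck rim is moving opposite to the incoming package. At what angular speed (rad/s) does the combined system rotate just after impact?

The axle reaction passes through the central axle and exerts no torque about it; angular momentum about the central axle is conserved through the impact.
I_p = ½(35.6)(1.54)² = 42.21 kg·m². Taking the sense of the package's angular momentum as positive, L_{package} = m v R = (14.1)(4.50)(1.54) = 97.71 kg·m²/s.
L_i = −I_p ω_p + m v R = −(42.21)(3.11) + 97.71 = -33.57 kg·m²/s.
After sticking, I_f = I_p + m R² = 42.21 + (14.1)(1.54)² = 75.65 kg·m².
ω_f = L_i / I_f = -33.57 / 75.65 = -0.4438 rad/s.

|ω_f| ≈ 0.444 rad/s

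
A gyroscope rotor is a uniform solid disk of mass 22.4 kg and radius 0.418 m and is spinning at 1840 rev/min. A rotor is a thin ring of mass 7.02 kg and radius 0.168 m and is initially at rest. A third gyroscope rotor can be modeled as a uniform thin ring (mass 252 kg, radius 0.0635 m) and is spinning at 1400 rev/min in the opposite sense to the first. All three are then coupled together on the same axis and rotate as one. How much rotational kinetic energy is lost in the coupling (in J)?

No external torque acts about the common axis, so total angular momentum is conserved.
Moments of inertia: I_A = ½(22.4)(0.418)² = 1.957 kg·m²; I_B = (7.02)(0.168)² = 0.1981 kg·m²; I_C = (252)(0.0635)² = 1.016 kg·m².
Taking A's sense as positive: L = (1.957)(1840) − (1.016)(1400) = 2178 kg·m²·rpm.
Combined I = 1.957 + 0.1981 + 1.016 = 3.171 kg·m².
ω_f = L / I = 2178 / 3.171 = 686.9 rpm.
KE_i = ½ΣIω² = 47250 J; KE_f = ½(3.171)(71.93)² = 8203 J.

ΔKE lost ≈ 39000 J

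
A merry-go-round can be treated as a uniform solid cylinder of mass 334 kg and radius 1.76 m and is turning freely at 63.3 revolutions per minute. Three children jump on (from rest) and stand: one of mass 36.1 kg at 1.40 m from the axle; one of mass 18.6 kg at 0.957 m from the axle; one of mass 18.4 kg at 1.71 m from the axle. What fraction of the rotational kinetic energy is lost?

fraction ≈ 0.215

The added mass arrives with no angular momentum about the axle, and any external torque about the axle is negligible, so the system's angular momentum is conserved.
I_p = ½(334)(1.76)² = 517.3 kg·m².
Added inertia Σmr² = (36.1)(1.40)² + (18.6)(0.957)² + (18.4)(1.71)² = 141.6 kg·m²; I_f = 517.3 + 141.6 = 658.9 kg·m².
ω_f = I_p ω_i / I_f = (517.3)(63.3) / 658.9 = 49.70 rpm.
KE_i = ½(517.3)(6.629 rad/s)² = 11370 J; KE_f = ½(658.9)(5.204)² = 8923 J.
Fraction lost = 0.2149.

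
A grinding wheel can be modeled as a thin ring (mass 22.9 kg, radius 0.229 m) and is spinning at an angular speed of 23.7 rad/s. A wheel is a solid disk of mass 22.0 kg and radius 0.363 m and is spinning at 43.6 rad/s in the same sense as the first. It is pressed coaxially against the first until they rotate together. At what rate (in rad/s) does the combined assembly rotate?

No external torque acts about the common axis, so total angular momentum is conserved.
Moments of inertia: I_A = (22.9)(0.229)² = 1.201 kg·m²; I_B = ½(22.0)(0.363)² = 1.449 kg·m².
Taking A's sense as positive: L = (1.201)(23.7) + (1.449)(43.6) = 91.66 kg·m²·rad/s.
Combined I = 1.201 + 1.449 = 2.650 kg·m².
ω_f = L / I = 91.66 / 2.650 = 34.58 rad/s.

|ω_f| ≈ 34.6 rad/s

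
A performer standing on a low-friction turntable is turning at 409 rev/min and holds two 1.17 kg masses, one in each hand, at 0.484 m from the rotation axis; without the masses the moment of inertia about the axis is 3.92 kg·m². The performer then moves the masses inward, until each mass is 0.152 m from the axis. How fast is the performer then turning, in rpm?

ω₂ ≈ 460 rpm

Angular momentum about the spin axis is conserved since the torque about it is zero.
I₁ = 3.92 + 2(1.17)(0.484)² = 4.468 kg·m²; I₂ = 3.92 + 2(1.17)(0.152)² = 3.974 kg·m².
ω₂ = I₁ω₁ / I₂ = (4.468)(409 rpm) / (3.974) = 459.9 rpm.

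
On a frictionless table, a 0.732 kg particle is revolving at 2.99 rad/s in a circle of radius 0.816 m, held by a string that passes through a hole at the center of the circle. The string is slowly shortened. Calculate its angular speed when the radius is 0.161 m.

The constraining force is radial, so m r² ω about the center is conserved.
ω₂ = ω₁ (r₁/r₂)² = (2.99)(0.816/0.161)² = 76.81 rad/s.

ω₂ ≈ 76.8 rad/s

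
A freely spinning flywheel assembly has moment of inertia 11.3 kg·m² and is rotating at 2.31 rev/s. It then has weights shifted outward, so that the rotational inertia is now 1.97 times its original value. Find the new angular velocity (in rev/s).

ω₂ ≈ 1.17 rev/s

No external torque acts about the spin axis, so angular momentum is conserved.
I₂ = 1.97 × 11.3 = 22.26 kg·m².
ω₂ = I₁ω₁ / I₂ = (11.30)(2.31 rev/s) / (22.26) = 1.173 rev/s.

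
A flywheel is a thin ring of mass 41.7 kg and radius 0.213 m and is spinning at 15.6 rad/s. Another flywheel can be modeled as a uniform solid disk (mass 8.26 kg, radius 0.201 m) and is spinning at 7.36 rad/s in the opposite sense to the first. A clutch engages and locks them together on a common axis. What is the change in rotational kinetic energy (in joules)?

No external torque acts about the common axis, so total angular momentum is conserved.
Moments of inertia: I_A = (41.7)(0.213)² = 1.892 kg·m²; I_B = ½(8.26)(0.201)² = 0.1669 kg·m².
Taking A's sense as positive: L = (1.892)(15.6) − (0.1669)(7.36) = 28.29 kg·m²·rad/s.
Combined I = 1.892 + 0.1669 = 2.059 kg·m².
ω_f = L / I = 28.29 / 2.059 = 13.74 rad/s.
KE_i = ½ΣIω² = 234.7 J; KE_f = ½(2.059)(13.74)² = 194.3 J.

ΔKE ≈ -40.4 J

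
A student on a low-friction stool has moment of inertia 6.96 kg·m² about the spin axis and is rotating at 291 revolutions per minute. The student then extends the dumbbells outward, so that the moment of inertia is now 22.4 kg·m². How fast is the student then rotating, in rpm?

No external torque acts about the spin axis, so angular momentum is conserved.
ω₂ = I₁ω₁ / I₂ = (6.960)(291 rpm) / (22.40) = 90.42 rpm.

ω₂ ≈ 90.4 rpm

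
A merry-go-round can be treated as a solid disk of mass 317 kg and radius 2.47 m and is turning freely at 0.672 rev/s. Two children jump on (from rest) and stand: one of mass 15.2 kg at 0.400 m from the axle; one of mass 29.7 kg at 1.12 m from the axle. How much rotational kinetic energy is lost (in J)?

The added mass arrives with no angular momentum about the axle, and any external torque about the axle is negligible, so the system's angular momentum is conserved.
I_p = ½(317)(2.47)² = 967.0 kg·m².
Added inertia Σmr² = (15.2)(0.400)² + (29.7)(1.12)² = 39.69 kg·m²; I_f = 967.0 + 39.69 = 1007 kg·m².
ω_f = I_p ω_i / I_f = (967.0)(0.672) / 1007 = 0.6455 rev/s.
KE_i = ½(967.0)(4.222 rad/s)² = 8620 J; KE_f = ½(1007)(4.056)² = 8280 J.

energy lost ≈ 340 J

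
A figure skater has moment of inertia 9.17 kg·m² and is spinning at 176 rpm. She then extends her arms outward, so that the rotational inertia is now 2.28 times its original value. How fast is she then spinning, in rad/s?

No external torque acts about the spin axis, so angular momentum is conserved.
I₂ = 2.28 × 9.17 = 20.91 kg·m².
ω₂ = I₁ω₁ / I₂ = (9.170)(176 rpm) / (20.91) = 77.19 rpm = 8.084 rad/s.

ω₂ ≈ 8.08 rad/s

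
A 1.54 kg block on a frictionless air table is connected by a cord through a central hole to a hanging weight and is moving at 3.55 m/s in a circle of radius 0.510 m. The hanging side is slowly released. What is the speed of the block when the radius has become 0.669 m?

The only horizontal force on the mass is along the cord (radial), so it exerts no torque about the hole and angular momentum m v r is conserved.
v₂ = v₁ r₁ / r₂ = (3.55)(0.510) / (0.669) = 2.706 m/s.

v₂ ≈ 2.71 m/s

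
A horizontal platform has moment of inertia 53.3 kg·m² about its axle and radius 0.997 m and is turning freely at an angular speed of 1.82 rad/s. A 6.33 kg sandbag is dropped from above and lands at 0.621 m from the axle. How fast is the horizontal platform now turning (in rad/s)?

ω_f ≈ 1.74 rad/s

No external torque acts about the axle; L_before = L_after.
Added inertia Σmr² = (6.33)(0.621)² = 2.441 kg·m²; I_f = 53.30 + 2.441 = 55.74 kg·m².
ω_f = I_p ω_i / I_f = (53.30)(1.82) / 55.74 = 1.740 rad/s.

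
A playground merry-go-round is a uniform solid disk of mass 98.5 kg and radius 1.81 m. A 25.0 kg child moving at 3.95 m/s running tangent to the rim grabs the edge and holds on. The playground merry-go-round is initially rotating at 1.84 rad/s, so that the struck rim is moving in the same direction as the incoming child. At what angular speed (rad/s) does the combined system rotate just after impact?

About the axle the impulsive forces during the collision are internal, so angular momentum about that axis is conserved.
I_p = ½(98.5)(1.81)² = 161.3 kg·m². Taking the sense of the child's angular momentum as positive, L_{child} = m v R = (25.0)(3.95)(1.81) = 178.7 kg·m²/s.
L_i = +I_p ω_p + m v R = +(161.3)(1.84) + 178.7 = 475.6 kg·m²/s.
After sticking, I_f = I_p + m R² = 161.3 + (25.0)(1.81)² = 243.3 kg·m².
ω_f = L_i / I_f = 475.6 / 243.3 = 1.955 rad/s.

|ω_f| ≈ 1.96 rad/s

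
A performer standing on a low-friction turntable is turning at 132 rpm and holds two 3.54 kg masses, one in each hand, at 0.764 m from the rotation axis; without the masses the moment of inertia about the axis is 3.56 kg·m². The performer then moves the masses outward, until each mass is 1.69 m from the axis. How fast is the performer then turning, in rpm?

Angular momentum about the spin axis is conserved since the torque about it is zero.
I₁ = 3.56 + 2(3.54)(0.764)² = 7.693 kg·m²; I₂ = 3.56 + 2(3.54)(1.69)² = 23.78 kg·m².
ω₂ = I₁ω₁ / I₂ = (7.693)(132 rpm) / (23.78) = 42.70 rpm.

ω₂ ≈ 42.7 rpm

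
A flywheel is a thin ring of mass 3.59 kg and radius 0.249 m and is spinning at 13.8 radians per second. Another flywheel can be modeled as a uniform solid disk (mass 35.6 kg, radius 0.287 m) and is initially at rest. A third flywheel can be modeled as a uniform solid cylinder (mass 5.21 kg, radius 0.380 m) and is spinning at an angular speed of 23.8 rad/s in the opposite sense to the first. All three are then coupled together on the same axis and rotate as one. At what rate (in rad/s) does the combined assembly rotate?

|ω_f| ≈ 2.85 rad/s

The coupling torques are internal; angular momentum about the shared axis is conserved.
Moments of inertia: I_A = (3.59)(0.249)² = 0.2226 kg·m²; I_B = ½(35.6)(0.287)² = 1.466 kg·m²; I_C = ½(5.21)(0.380)² = 0.3762 kg·m².
Taking A's sense as positive: L = (0.2226)(13.8) − (0.3762)(23.8) = -5.881 kg·m²·rad/s.
Combined I = 0.2226 + 1.466 + 0.3762 = 2.065 kg·m².
ω_f = L / I = -5.881 / 2.065 = -2.848 rad/s.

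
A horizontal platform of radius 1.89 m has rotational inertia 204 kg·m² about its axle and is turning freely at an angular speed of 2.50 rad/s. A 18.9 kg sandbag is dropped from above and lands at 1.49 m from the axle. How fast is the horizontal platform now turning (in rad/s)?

The added mass arrives with no angular momentum about the axle, and any external torque about the axle is negligible, so the system's angular momentum is conserved.
Added inertia Σmr² = (18.9)(1.49)² = 41.96 kg·m²; I_f = 204.0 + 41.96 = 246.0 kg·m².
ω_f = I_p ω_i / I_f = (204.0)(2.50) / 246.0 = 2.074 rad/s.

ω_f ≈ 2.07 rad/s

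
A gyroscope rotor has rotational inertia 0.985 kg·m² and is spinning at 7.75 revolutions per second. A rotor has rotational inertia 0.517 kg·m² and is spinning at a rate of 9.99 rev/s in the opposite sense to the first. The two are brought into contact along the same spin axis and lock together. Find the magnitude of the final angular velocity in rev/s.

The coupling torques are internal; angular momentum about the shared axis is conserved.
Taking A's sense as positive: L = (0.9850)(7.75) − (0.5170)(9.99) = 2.469 kg·m²·rev/s.
Combined I = 0.9850 + 0.5170 = 1.502 kg·m².
ω_f = L / I = 2.469 / 1.502 = 1.644 rev/s.

|ω_f| ≈ 1.64 rev/s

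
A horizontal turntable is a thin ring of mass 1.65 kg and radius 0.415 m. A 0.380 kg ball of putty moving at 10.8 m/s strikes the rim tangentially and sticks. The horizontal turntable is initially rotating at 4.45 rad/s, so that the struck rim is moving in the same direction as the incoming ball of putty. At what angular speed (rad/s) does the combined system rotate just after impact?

About the axle the impulsive forces during the collision are internal, so angular momentum about that axis is conserved.
I_p = (1.65)(0.415)² = 0.2842 kg·m². Taking the sense of the ball of putty's angular momentum as positive, L_{ball} = m v R = (0.380)(10.8)(0.415) = 1.703 kg·m²/s.
L_i = +I_p ω_p + m v R = +(0.2842)(4.45) + 1.703 = 2.968 kg·m²/s.
After sticking, I_f = I_p + m R² = 0.2842 + (0.380)(0.415)² = 0.3496 kg·m².
ω_f = L_i / I_f = 2.968 / 0.3496 = 8.489 rad/s.

|ω_f| ≈ 8.49 rad/s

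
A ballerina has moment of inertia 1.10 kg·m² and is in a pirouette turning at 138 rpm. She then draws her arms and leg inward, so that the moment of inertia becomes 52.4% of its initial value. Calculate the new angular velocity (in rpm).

ω₂ ≈ 263 rpm

Angular momentum about the spin axis is conserved since the torque about it is zero.
I₂ = 0.524 × 1.10 = 0.5764 kg·m².
ω₂ = I₁ω₁ / I₂ = (1.100)(138 rpm) / (0.5764) = 263.4 rpm.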